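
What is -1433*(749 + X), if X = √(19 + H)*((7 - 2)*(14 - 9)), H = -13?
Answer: -1073317 - 35825*√6 ≈ -1.1611e+6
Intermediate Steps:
X = 25*√6 (X = √(19 - 13)*((7 - 2)*(14 - 9)) = √6*(5*5) = √6*25 = 25*√6 ≈ 61.237)
-1433*(749 + X) = -1433*(749 + 25*√6) = -1073317 - 35825*√6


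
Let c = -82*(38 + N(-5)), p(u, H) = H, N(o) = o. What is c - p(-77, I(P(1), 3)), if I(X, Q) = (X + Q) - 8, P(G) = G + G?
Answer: -2703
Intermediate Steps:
P(G) = 2*G
I(X, Q) = -8 + Q + X (I(X, Q) = (Q + X) - 8 = -8 + Q + X)
c = -2706 (c = -82*(38 - 5) = -82*33 = -2706)
c - p(-77, I(P(1), 3)) = -2706 - (-8 + 3 + 2*1) = -2706 - (-8 + 3 + 2) = -2706 - 1*(-3) = -2706 + 3 = -2703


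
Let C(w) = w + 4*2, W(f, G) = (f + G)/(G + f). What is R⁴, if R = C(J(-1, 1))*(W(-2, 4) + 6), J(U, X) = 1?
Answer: 15752961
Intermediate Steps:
W(f, G) = 1 (W(f, G) = (G + f)/(G + f) = 1)
C(w) = 8 + w (C(w) = w + 8 = 8 + w)
R = 63 (R = (8 + 1)*(1 + 6) = 9*7 = 63)
R⁴ = 63⁴ = 15752961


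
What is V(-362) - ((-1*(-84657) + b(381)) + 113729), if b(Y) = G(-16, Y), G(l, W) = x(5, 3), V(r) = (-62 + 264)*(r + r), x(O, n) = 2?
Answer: -344636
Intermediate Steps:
V(r) = 404*r (V(r) = 202*(2*r) = 404*r)
G(l, W) = 2
b(Y) = 2
V(-362) - ((-1*(-84657) + b(381)) + 113729) = 404*(-362) - ((-1*(-84657) + 2) + 113729) = -146248 - ((84657 + 2) + 113729) = -146248 - (84659 + 113729) = -146248 - 1*198388 = -146248 - 198388 = -344636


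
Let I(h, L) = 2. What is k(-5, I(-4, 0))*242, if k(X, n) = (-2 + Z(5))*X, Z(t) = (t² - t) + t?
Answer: -27830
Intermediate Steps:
Z(t) = t²
k(X, n) = 23*X (k(X, n) = (-2 + 5²)*X = (-2 + 25)*X = 23*X)
k(-5, I(-4, 0))*242 = (23*(-5))*242 = -115*242 = -27830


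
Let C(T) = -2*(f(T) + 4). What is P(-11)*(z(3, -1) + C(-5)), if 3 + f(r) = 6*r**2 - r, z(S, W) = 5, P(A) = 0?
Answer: 0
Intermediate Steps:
f(r) = -3 - r + 6*r**2 (f(r) = -3 + (6*r**2 - r) = -3 + (-r + 6*r**2) = -3 - r + 6*r**2)
C(T) = -2 - 12*T**2 + 2*T (C(T) = -2*((-3 - T + 6*T**2) + 4) = -2*(1 - T + 6*T**2) = -2 - 12*T**2 + 2*T)
P(-11)*(z(3, -1) + C(-5)) = 0*(5 + (-2 - 12*(-5)**2 + 2*(-5))) = 0*(5 + (-2 - 12*25 - 10)) = 0*(5 + (-2 - 300 - 10)) = 0*(5 - 312) = 0*(-307) = 0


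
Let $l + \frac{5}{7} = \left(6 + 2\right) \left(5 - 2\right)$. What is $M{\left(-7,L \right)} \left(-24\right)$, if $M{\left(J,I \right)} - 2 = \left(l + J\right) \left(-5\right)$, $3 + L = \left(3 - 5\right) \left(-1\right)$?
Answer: $\frac{13344}{7} \approx 1906.3$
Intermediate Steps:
$L = -1$ ($L = -3 + \left(3 - 5\right) \left(-1\right) = -3 - -2 = -3 + 2 = -1$)
$l = \frac{163}{7}$ ($l = - \frac{5}{7} + \left(6 + 2\right) \left(5 - 2\right) = - \frac{5}{7} + 8 \cdot 3 = - \frac{5}{7} + 24 = \frac{163}{7} \approx 23.286$)
$M{\left(J,I \right)} = - \frac{801}{7} - 5 J$ ($M{\left(J,I \right)} = 2 + \left(\frac{163}{7} + J\right) \left(-5\right) = 2 - \left(\frac{815}{7} + 5 J\right) = - \frac{801}{7} - 5 J$)
$M{\left(-7,L \right)} \left(-24\right) = \left(- \frac{801}{7} - -35\right) \left(-24\right) = \left(- \frac{801}{7} + 35\right) \left(-24\right) = \left(- \frac{556}{7}\right) \left(-24\right) = \frac{13344}{7}$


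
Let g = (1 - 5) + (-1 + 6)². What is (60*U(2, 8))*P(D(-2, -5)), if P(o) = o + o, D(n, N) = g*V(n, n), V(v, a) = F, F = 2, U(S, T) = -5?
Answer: -25200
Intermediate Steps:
V(v, a) = 2
g = 21 (g = -4 + 5² = -4 + 25 = 21)
D(n, N) = 42 (D(n, N) = 21*2 = 42)
P(o) = 2*o
(60*U(2, 8))*P(D(-2, -5)) = (60*(-5))*(2*42) = -300*84 = -25200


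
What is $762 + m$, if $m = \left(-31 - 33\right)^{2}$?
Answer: $4858$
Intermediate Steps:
$m = 4096$ ($m = \left(-64\right)^{2} = 4096$)
$762 + m = 762 + 4096 = 4858$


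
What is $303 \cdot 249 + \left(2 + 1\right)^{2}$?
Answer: $75456$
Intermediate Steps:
$303 \cdot 249 + \left(2 + 1\right)^{2} = 75447 + 3^{2} = 75447 + 9 = 75456$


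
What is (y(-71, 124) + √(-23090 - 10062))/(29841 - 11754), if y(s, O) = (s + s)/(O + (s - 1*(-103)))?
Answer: -71/1410786 + 8*I*√518/18087 ≈ -5.0327e-5 + 0.010067*I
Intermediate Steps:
y(s, O) = 2*s/(103 + O + s) (y(s, O) = (2*s)/(O + (s + 103)) = (2*s)/(O + (103 + s)) = (2*s)/(103 + O + s) = 2*s/(103 + O + s))
(y(-71, 124) + √(-23090 - 10062))/(29841 - 11754) = (2*(-71)/(103 + 124 - 71) + √(-23090 - 10062))/(29841 - 11754) = (2*(-71)/156 + √(-33152))/18087 = (2*(-71)*(1/156) + 8*I*√518)*(1/18087) = (-71/78 + 8*I*√518)*(1/18087) = -71/1410786 + 8*I*√518/18087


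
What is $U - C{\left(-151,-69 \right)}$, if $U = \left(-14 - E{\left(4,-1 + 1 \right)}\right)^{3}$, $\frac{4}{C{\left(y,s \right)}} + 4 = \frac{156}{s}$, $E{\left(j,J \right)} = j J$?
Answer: $- \frac{98761}{36} \approx -2743.4$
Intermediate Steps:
$E{\left(j,J \right)} = J j$
$C{\left(y,s \right)} = \frac{4}{-4 + \frac{156}{s}}$
$U = -2744$ ($U = \left(-14 - \left(-1 + 1\right) 4\right)^{3} = \left(-14 - 0 \cdot 4\right)^{3} = \left(-14 - 0\right)^{3} = \left(-14 + 0\right)^{3} = \left(-14\right)^{3} = -2744$)
$U - C{\left(-151,-69 \right)} = -2744 - \left(-1\right) \left(-69\right) \frac{1}{-39 - 69} = -2744 - \left(-1\right) \left(-69\right) \frac{1}{-108} = -2744 - \left(-1\right) \left(-69\right) \left(- \frac{1}{108}\right) = -2744 - - \frac{23}{36} = -2744 + \frac{23}{36} = - \frac{98761}{36}$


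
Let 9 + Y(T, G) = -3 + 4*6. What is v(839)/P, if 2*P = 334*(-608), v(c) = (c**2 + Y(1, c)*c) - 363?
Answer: -356813/50768 ≈ -7.0283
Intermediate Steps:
Y(T, G) = 12 (Y(T, G) = -9 + (-3 + 4*6) = -9 + (-3 + 24) = -9 + 21 = 12)
v(c) = -363 + c**2 + 12*c (v(c) = (c**2 + 12*c) - 363 = -363 + c**2 + 12*c)
P = -101536 (P = (334*(-608))/2 = (1/2)*(-203072) = -101536)
v(839)/P = (-363 + 839**2 + 12*839)/(-101536) = (-363 + 703921 + 10068)*(-1/101536) = 713626*(-1/101536) = -356813/50768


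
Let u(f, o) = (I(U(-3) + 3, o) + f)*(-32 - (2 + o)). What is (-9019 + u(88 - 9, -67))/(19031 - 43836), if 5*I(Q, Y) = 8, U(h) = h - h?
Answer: 31796/124025 ≈ 0.25637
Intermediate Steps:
U(h) = 0
I(Q, Y) = 8/5 (I(Q, Y) = (⅕)*8 = 8/5)
u(f, o) = (-34 - o)*(8/5 + f) (u(f, o) = (8/5 + f)*(-32 - (2 + o)) = (8/5 + f)*(-32 + (-2 - o)) = (8/5 + f)*(-34 - o) = (-34 - o)*(8/5 + f))
(-9019 + u(88 - 9, -67))/(19031 - 43836) = (-9019 + (-272/5 - 34*(88 - 9) - 8/5*(-67) - 1*(88 - 9)*(-67)))/(19031 - 43836) = (-9019 + (-272/5 - 34*79 + 536/5 - 1*79*(-67)))/(-24805) = (-9019 + (-272/5 - 2686 + 536/5 + 5293))*(-1/24805) = (-9019 + 13299/5)*(-1/24805) = -31796/5*(-1/24805) = 31796/124025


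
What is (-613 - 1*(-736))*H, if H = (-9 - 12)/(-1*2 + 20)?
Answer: -287/2 ≈ -143.50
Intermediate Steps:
H = -7/6 (H = -21/(-2 + 20) = -21/18 = -21*1/18 = -7/6 ≈ -1.1667)
(-613 - 1*(-736))*H = (-613 - 1*(-736))*(-7/6) = (-613 + 736)*(-7/6) = 123*(-7/6) = -287/2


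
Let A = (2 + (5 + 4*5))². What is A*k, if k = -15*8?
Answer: -87480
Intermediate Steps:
k = -120
A = 729 (A = (2 + (5 + 20))² = (2 + 25)² = 27² = 729)
A*k = 729*(-120) = -87480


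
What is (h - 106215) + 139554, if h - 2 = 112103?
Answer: 145444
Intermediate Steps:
h = 112105 (h = 2 + 112103 = 112105)
(h - 106215) + 139554 = (112105 - 106215) + 139554 = 5890 + 139554 = 145444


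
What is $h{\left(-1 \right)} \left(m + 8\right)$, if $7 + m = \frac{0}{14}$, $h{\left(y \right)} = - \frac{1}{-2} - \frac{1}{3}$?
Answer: $\frac{1}{6} \approx 0.16667$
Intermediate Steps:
$h{\left(y \right)} = \frac{1}{6}$ ($h{\left(y \right)} = \left(-1\right) \left(- \frac{1}{2}\right) - \frac{1}{3} = \frac{1}{2} - \frac{1}{3} = \frac{1}{6}$)
$m = -7$ ($m = -7 + \frac{0}{14} = -7 + 0 \cdot \frac{1}{14} = -7 + 0 = -7$)
$h{\left(-1 \right)} \left(m + 8\right) = \frac{-7 + 8}{6} = \frac{1}{6} \cdot 1 = \frac{1}{6}$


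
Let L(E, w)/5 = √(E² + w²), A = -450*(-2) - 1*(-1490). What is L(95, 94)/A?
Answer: √17861/478 ≈ 0.27959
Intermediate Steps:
A = 2390 (A = 900 + 1490 = 2390)
L(E, w) = 5*√(E² + w²)
L(95, 94)/A = (5*√(95² + 94²))/2390 = (5*√(9025 + 8836))*(1/2390) = (5*√17861)*(1/2390) = √17861/478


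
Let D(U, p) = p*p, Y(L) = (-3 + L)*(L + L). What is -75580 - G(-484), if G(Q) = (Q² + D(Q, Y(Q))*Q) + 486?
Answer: 107560793496782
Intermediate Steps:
Y(L) = 2*L*(-3 + L) (Y(L) = (-3 + L)*(2*L) = 2*L*(-3 + L))
D(U, p) = p²
G(Q) = 486 + Q² + 4*Q³*(-3 + Q)² (G(Q) = (Q² + (2*Q*(-3 + Q))²*Q) + 486 = (Q² + (4*Q²*(-3 + Q)²)*Q) + 486 = (Q² + 4*Q³*(-3 + Q)²) + 486 = 486 + Q² + 4*Q³*(-3 + Q)²)
-75580 - G(-484) = -75580 - (486 + (-484)² + 4*(-484)³*(-3 - 484)²) = -75580 - (486 + 234256 + 4*(-113379904)*(-487)²) = -75580 - (486 + 234256 + 4*(-113379904)*237169) = -75580 - (486 + 234256 - 107560793807104) = -75580 - 1*(-107560793572362) = -75580 + 107560793572362 = 107560793496782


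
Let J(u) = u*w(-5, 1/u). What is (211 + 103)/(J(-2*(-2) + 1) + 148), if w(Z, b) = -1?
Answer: 314/143 ≈ 2.1958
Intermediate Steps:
J(u) = -u (J(u) = u*(-1) = -u)
(211 + 103)/(J(-2*(-2) + 1) + 148) = (211 + 103)/(-(-2*(-2) + 1) + 148) = 314/(-(4 + 1) + 148) = 314/(-1*5 + 148) = 314/(-5 + 148) = 314/143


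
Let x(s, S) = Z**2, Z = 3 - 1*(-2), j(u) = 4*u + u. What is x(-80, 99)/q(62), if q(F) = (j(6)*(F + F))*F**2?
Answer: 5/2859936 ≈ 1.7483e-6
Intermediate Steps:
j(u) = 5*u
Z = 5 (Z = 3 + 2 = 5)
x(s, S) = 25 (x(s, S) = 5**2 = 25)
q(F) = 60*F**3 (q(F) = ((5*6)*(F + F))*F**2 = (30*(2*F))*F**2 = (60*F)*F**2 = 60*F**3)
x(-80, 99)/q(62) = 25/((60*62**3)) = 25/((60*238328)) = 25/14299680 = 25*(1/14299680) = 5/2859936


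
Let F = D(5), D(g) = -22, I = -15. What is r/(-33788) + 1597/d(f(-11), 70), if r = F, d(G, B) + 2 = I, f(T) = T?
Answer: -26979531/287198 ≈ -93.941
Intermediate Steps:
d(G, B) = -17 (d(G, B) = -2 - 15 = -17)
F = -22
r = -22
r/(-33788) + 1597/d(f(-11), 70) = -22/(-33788) + 1597/(-17) = -22*(-1/33788) + 1597*(-1/17) = 11/16894 - 1597/17 = -26979531/287198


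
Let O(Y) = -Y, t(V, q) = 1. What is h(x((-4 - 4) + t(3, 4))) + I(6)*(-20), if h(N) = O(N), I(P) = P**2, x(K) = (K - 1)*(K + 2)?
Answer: -760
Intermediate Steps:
x(K) = (-1 + K)*(2 + K)
h(N) = -N
h(x((-4 - 4) + t(3, 4))) + I(6)*(-20) = -(-2 + ((-4 - 4) + 1) + ((-4 - 4) + 1)**2) + 6**2*(-20) = -(-2 + (-8 + 1) + (-8 + 1)**2) + 36*(-20) = -(-2 - 7 + (-7)**2) - 720 = -(-2 - 7 + 49) - 720 = -1*40 - 720 = -40 - 720 = -760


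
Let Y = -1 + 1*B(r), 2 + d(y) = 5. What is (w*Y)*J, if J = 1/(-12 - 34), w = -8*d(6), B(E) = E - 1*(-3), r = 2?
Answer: 48/23 ≈ 2.0870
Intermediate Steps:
B(E) = 3 + E (B(E) = E + 3 = 3 + E)
d(y) = 3 (d(y) = -2 + 5 = 3)
w = -24 (w = -8*3 = -24)
Y = 4 (Y = -1 + 1*(3 + 2) = -1 + 1*5 = -1 + 5 = 4)
J = -1/46 (J = 1/(-46) = -1/46 ≈ -0.021739)
(w*Y)*J = -24*4*(-1/46) = -96*(-1/46) = 48/23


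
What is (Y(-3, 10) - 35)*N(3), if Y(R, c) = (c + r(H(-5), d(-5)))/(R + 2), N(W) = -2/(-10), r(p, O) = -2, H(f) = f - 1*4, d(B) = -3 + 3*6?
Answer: -43/5 ≈ -8.6000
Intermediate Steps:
d(B) = 15 (d(B) = -3 + 18 = 15)
H(f) = -4 + f (H(f) = f - 4 = -4 + f)
N(W) = ⅕ (N(W) = -2*(-⅒) = ⅕)
Y(R, c) = (-2 + c)/(2 + R) (Y(R, c) = (c - 2)/(R + 2) = (-2 + c)/(2 + R))
(Y(-3, 10) - 35)*N(3) = ((-2 + 10)/(2 - 3) - 35)*(⅕) = (8/(-1) - 35)*(⅕) = (-1*8 - 35)*(⅕) = (-8 - 35)*(⅕) = -43*⅕ = -43/5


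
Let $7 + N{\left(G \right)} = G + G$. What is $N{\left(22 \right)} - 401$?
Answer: $-364$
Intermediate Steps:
$N{\left(G \right)} = -7 + 2 G$ ($N{\left(G \right)} = -7 + \left(G + G\right) = -7 + 2 G$)
$N{\left(22 \right)} - 401 = \left(-7 + 2 \cdot 22\right) - 401 = \left(-7 + 44\right) - 401 = 37 - 401 = -364$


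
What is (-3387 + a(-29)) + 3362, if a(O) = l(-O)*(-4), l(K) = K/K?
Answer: -29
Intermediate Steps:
l(K) = 1
a(O) = -4 (a(O) = 1*(-4) = -4)
(-3387 + a(-29)) + 3362 = (-3387 - 4) + 3362 = -3391 + 3362 = -29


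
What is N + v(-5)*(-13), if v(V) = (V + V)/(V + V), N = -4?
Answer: -17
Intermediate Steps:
v(V) = 1 (v(V) = (2*V)/((2*V)) = (2*V)*(1/(2*V)) = 1)
N + v(-5)*(-13) = -4 + 1*(-13) = -4 - 13 = -17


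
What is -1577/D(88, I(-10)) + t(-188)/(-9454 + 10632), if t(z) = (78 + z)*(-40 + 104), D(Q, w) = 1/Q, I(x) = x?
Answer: -81742584/589 ≈ -1.3878e+5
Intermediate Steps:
t(z) = 4992 + 64*z (t(z) = (78 + z)*64 = 4992 + 64*z)
-1577/D(88, I(-10)) + t(-188)/(-9454 + 10632) = -1577/(1/88) + (4992 + 64*(-188))/(-9454 + 10632) = -1577/1/88 + (4992 - 12032)/1178 = -1577*88 - 7040*1/1178 = -138776 - 3520/589 = -81742584/589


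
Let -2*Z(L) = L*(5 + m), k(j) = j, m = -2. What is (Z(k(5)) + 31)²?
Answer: 2209/4 ≈ 552.25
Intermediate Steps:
Z(L) = -3*L/2 (Z(L) = -L*(5 - 2)/2 = -L*3/2 = -3*L/2)
(Z(k(5)) + 31)² = (-3/2*5 + 31)² = (-15/2 + 31)² = (47/2)² = 2209/4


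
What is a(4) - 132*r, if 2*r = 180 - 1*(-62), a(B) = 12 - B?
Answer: -15964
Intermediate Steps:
r = 121 (r = (180 - 1*(-62))/2 = (180 + 62)/2 = (½)*242 = 121)
a(4) - 132*r = (12 - 1*4) - 132*121 = (12 - 4) - 15972 = 8 - 15972 = -15964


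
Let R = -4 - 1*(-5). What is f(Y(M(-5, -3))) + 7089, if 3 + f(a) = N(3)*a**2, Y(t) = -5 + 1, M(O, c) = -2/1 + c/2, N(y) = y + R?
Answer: 7150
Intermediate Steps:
R = 1 (R = -4 + 5 = 1)
N(y) = 1 + y (N(y) = y + 1 = 1 + y)
M(O, c) = -2 + c/2 (M(O, c) = -2*1 + c*(1/2) = -2 + c/2)
Y(t) = -4
f(a) = -3 + 4*a**2 (f(a) = -3 + (1 + 3)*a**2 = -3 + 4*a**2)
f(Y(M(-5, -3))) + 7089 = (-3 + 4*(-4)**2) + 7089 = (-3 + 4*16) + 7089 = (-3 + 64) + 7089 = 61 + 7089 = 7150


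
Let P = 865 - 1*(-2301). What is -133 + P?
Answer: 3033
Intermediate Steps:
P = 3166 (P = 865 + 2301 = 3166)
-133 + P = -133 + 3166 = 3033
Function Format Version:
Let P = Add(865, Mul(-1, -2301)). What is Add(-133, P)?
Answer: 3033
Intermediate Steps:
P = 3166 (P = Add(865, 2301) = 3166)
Add(-133, P) = Add(-133, 3166) = 3033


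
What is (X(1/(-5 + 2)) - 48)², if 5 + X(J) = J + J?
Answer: 25921/9 ≈ 2880.1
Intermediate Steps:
X(J) = -5 + 2*J (X(J) = -5 + (J + J) = -5 + 2*J)
(X(1/(-5 + 2)) - 48)² = ((-5 + 2/(-5 + 2)) - 48)² = ((-5 + 2/(-3)) - 48)² = ((-5 + 2*(-⅓)) - 48)² = ((-5 - ⅔) - 48)² = (-17/3 - 48)² = (-161/3)² = 25921/9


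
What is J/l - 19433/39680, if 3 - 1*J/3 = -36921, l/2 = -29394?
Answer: -153829449/64797440 ≈ -2.3740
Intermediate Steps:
l = -58788 (l = 2*(-29394) = -58788)
J = 110772 (J = 9 - 3*(-36921) = 9 + 110763 = 110772)
J/l - 19433/39680 = 110772/(-58788) - 19433/39680 = 110772*(-1/58788) - 19433*1/39680 = -3077/1633 - 19433/39680 = -153829449/64797440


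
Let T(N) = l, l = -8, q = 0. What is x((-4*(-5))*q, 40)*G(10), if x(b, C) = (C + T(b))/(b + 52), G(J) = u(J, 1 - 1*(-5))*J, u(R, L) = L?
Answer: 480/13 ≈ 36.923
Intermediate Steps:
G(J) = 6*J (G(J) = (1 - 1*(-5))*J = (1 + 5)*J = 6*J)
T(N) = -8
x(b, C) = (-8 + C)/(52 + b) (x(b, C) = (C - 8)/(b + 52) = (-8 + C)/(52 + b))
x((-4*(-5))*q, 40)*G(10) = ((-8 + 40)/(52 - 4*(-5)*0))*(6*10) = (32/(52 + 20*0))*60 = (32/(52 + 0))*60 = (32/52)*60 = ((1/52)*32)*60 = (8/13)*60 = 480/13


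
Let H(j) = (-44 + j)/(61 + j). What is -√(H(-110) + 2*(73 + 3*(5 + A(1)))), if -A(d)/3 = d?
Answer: -2*√1974/7 ≈ -12.694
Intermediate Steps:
A(d) = -3*d
H(j) = (-44 + j)/(61 + j)
-√(H(-110) + 2*(73 + 3*(5 + A(1)))) = -√((-44 - 110)/(61 - 110) + 2*(73 + 3*(5 - 3*1))) = -√(-154/(-49) + 2*(73 + 3*(5 - 3))) = -√(-1/49*(-154) + 2*(73 + 3*2)) = -√(22/7 + 2*(73 + 6)) = -√(22/7 + 2*79) = -√(22/7 + 158) = -√(1128/7) = -2*√1974/7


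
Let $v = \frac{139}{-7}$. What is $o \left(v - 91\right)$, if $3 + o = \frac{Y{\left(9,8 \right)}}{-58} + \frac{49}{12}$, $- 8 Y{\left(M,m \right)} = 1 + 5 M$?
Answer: $- \frac{79831}{609} \approx -131.09$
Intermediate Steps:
$v = - \frac{139}{7}$ ($v = 139 \left(- \frac{1}{7}\right) = - \frac{139}{7} \approx -19.857$)
$Y{\left(M,m \right)} = - \frac{1}{8} - \frac{5 M}{8}$ ($Y{\left(M,m \right)} = - \frac{1 + 5 M}{8} = - \frac{1}{8} - \frac{5 M}{8}$)
$o = \frac{823}{696}$ ($o = -3 + \left(\frac{- \frac{1}{8} - \frac{45}{8}}{-58} + \frac{49}{12}\right) = -3 + \left(\left(- \frac{1}{8} - \frac{45}{8}\right) \left(- \frac{1}{58}\right) + 49 \cdot \frac{1}{12}\right) = -3 + \left(\left(- \frac{23}{4}\right) \left(- \frac{1}{58}\right) + \frac{49}{12}\right) = -3 + \left(\frac{23}{232} + \frac{49}{12}\right) = -3 + \frac{2911}{696} = \frac{823}{696} \approx 1.1825$)
$o \left(v - 91\right) = \frac{823 \left(- \frac{139}{7} - 91\right)}{696} = \frac{823}{696} \left(- \frac{776}{7}\right) = - \frac{79831}{609}$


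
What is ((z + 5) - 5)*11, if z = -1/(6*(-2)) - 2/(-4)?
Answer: 77/12 ≈ 6.4167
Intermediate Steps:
z = 7/12 (z = -1/(-12) - 2*(-¼) = -1*(-1/12) + ½ = 1/12 + ½ = 7/12 ≈ 0.58333)
((z + 5) - 5)*11 = ((7/12 + 5) - 5)*11 = (67/12 - 5)*11 = (7/12)*11 = 77/12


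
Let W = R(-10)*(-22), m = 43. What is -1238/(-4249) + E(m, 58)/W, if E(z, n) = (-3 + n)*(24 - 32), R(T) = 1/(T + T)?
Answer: -1698362/4249 ≈ -399.71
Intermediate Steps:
R(T) = 1/(2*T)
W = 11/10 (W = ((½)/(-10))*(-22) = ((½)*(-⅒))*(-22) = -1/20*(-22) = 11/10 ≈ 1.1000)
E(z, n) = 24 - 8*n (E(z, n) = (-3 + n)*(-8) = 24 - 8*n)
-1238/(-4249) + E(m, 58)/W = -1238/(-4249) + (24 - 8*58)/(11/10) = -1238*(-1/4249) + (24 - 464)*(10/11) = 1238/4249 - 440*10/11 = 1238/4249 - 400 = -1698362/4249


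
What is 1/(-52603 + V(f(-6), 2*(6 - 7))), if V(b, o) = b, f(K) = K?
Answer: -1/52609 ≈ -1.9008e-5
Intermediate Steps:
1/(-52603 + V(f(-6), 2*(6 - 7))) = 1/(-52603 - 6) = 1/(-52609) = -1/52609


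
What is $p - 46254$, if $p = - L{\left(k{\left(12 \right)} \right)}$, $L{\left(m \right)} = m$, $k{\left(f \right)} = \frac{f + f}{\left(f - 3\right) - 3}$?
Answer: $-46258$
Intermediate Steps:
$k{\left(f \right)} = \frac{2 f}{-6 + f}$ ($k{\left(f \right)} = \frac{2 f}{\left(f - 3\right) - 3} = \frac{2 f}{\left(-3 + f\right) - 3} = \frac{2 f}{-6 + f}$)
$p = -4$ ($p = - \frac{2 \cdot 12}{-6 + 12} = - \frac{2 \cdot 12}{6} = \left(-1\right) 4 = -4$)
$p - 46254 = -4 - 46254 = -46258$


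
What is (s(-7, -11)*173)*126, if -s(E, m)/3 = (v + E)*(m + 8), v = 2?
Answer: -980910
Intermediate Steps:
s(E, m) = -3*(2 + E)*(8 + m) (s(E, m) = -3*(2 + E)*(m + 8) = -3*(2 + E)*(8 + m))
(s(-7, -11)*173)*126 = ((-48 - 24*(-7) - 6*(-11) - 3*(-7)*(-11))*173)*126 = ((-48 + 168 + 66 - 231)*173)*126 = -45*173*126 = -7785*126 = -980910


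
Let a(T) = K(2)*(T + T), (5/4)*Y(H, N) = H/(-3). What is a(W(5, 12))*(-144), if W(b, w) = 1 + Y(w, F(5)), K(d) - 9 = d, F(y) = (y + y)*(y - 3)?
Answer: 34848/5 ≈ 6969.6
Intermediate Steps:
F(y) = 2*y*(-3 + y) (F(y) = (2*y)*(-3 + y) = 2*y*(-3 + y))
K(d) = 9 + d
Y(H, N) = -4*H/15 (Y(H, N) = 4*(H/(-3))/5 = 4*(H*(-⅓))/5 = 4*(-H/3)/5 = -4*H/15)
W(b, w) = 1 - 4*w/15
a(T) = 22*T (a(T) = (9 + 2)*(T + T) = 11*(2*T) = 22*T)
a(W(5, 12))*(-144) = (22*(1 - 4/15*12))*(-144) = (22*(1 - 16/5))*(-144) = (22*(-11/5))*(-144) = -242/5*(-144) = 34848/5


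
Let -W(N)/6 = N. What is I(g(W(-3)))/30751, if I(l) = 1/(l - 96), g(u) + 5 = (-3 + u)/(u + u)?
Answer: -12/37116457 ≈ -3.2331e-7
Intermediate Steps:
W(N) = -6*N
g(u) = -5 + (-3 + u)/(2*u) (g(u) = -5 + (-3 + u)/(u + u) = -5 + (-3 + u)/((2*u)) = -5 + (-3 + u)*(1/(2*u)) = -5 + (-3 + u)/(2*u))
I(l) = 1/(-96 + l)
I(g(W(-3)))/30751 = 1/(-96 + 3*(-1 - (-18)*(-3))/(2*((-6*(-3))))*30751) = (1/30751)/(-96 + (3/2)*(-1 - 3*18)/18) = (1/30751)/(-96 + (3/2)*(1/18)*(-1 - 54)) = (1/30751)/(-96 + (3/2)*(1/18)*(-55)) = (1/30751)/(-96 - 55/12) = (1/30751)/(-1207/12) = -12/1207*1/30751 = -12/37116457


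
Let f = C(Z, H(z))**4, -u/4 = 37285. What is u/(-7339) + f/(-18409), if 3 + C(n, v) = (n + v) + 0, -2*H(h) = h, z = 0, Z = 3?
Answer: 149140/7339 ≈ 20.322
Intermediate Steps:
u = -149140 (u = -4*37285 = -149140)
H(h) = -h/2
C(n, v) = -3 + n + v (C(n, v) = -3 + ((n + v) + 0) = -3 + (n + v) = -3 + n + v)
f = 0 (f = (-3 + 3 - 1/2*0)**4 = (-3 + 3 + 0)**4 = 0**4 = 0)
u/(-7339) + f/(-18409) = -149140/(-7339) + 0/(-18409) = -149140*(-1/7339) + 0*(-1/18409) = 149140/7339 + 0 = 149140/7339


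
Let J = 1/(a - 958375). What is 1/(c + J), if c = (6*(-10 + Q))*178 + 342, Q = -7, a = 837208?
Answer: -121167/2158468939 ≈ -5.6136e-5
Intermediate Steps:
c = -17814 (c = (6*(-10 - 7))*178 + 342 = (6*(-17))*178 + 342 = -102*178 + 342 = -18156 + 342 = -17814)
J = -1/121167 (J = 1/(837208 - 958375) = 1/(-121167) = -1/121167 ≈ -8.2531e-6)
1/(c + J) = 1/(-17814 - 1/121167) = 1/(-2158468939/121167) = -121167/2158468939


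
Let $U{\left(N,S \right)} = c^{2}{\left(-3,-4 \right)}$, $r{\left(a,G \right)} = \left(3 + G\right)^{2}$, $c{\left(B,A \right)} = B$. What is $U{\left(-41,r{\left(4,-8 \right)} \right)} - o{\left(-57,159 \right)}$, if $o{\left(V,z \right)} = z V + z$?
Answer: $8913$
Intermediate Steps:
$U{\left(N,S \right)} = 9$ ($U{\left(N,S \right)} = \left(-3\right)^{2} = 9$)
$o{\left(V,z \right)} = z + V z$ ($o{\left(V,z \right)} = V z + z = z + V z$)
$U{\left(-41,r{\left(4,-8 \right)} \right)} - o{\left(-57,159 \right)} = 9 - 159 \left(1 - 57\right) = 9 - 159 \left(-56\right) = 9 - -8904 = 9 + 8904 = 8913$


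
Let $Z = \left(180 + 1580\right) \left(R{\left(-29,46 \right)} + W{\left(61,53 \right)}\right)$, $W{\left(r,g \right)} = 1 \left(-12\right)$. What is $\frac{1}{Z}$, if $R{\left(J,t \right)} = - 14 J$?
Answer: $\frac{1}{693440} \approx 1.4421 \cdot 10^{-6}$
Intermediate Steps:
$W{\left(r,g \right)} = -12$
$Z = 693440$ ($Z = \left(180 + 1580\right) \left(\left(-14\right) \left(-29\right) - 12\right) = 1760 \left(406 - 12\right) = 1760 \cdot 394 = 693440$)
$\frac{1}{Z} = \frac{1}{693440}$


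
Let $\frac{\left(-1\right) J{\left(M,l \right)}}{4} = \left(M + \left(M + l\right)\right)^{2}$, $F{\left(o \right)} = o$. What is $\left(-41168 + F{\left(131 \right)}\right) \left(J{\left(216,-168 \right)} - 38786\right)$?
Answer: $13032120090$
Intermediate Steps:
$J{\left(M,l \right)} = - 4 \left(l + 2 M\right)^{2}$ ($J{\left(M,l \right)} = - 4 \left(M + \left(M + l\right)\right)^{2} = - 4 \left(l + 2 M\right)^{2}$)
$\left(-41168 + F{\left(131 \right)}\right) \left(J{\left(216,-168 \right)} - 38786\right) = \left(-41168 + 131\right) \left(- 4 \left(-168 + 2 \cdot 216\right)^{2} - 38786\right) = - 41037 \left(- 4 \left(-168 + 432\right)^{2} - 38786\right) = - 41037 \left(- 4 \cdot 264^{2} - 38786\right) = - 41037 \left(\left(-4\right) 69696 - 38786\right) = - 41037 \left(-278784 - 38786\right) = \left(-41037\right) \left(-317570\right) = 13032120090$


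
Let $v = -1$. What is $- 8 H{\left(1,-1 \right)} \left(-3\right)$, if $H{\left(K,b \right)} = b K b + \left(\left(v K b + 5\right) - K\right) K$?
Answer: $144$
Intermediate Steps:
$H{\left(K,b \right)} = K b^{2} + K \left(5 - K - K b\right)$ ($H{\left(K,b \right)} = b K b + \left(\left(- K b + 5\right) - K\right) K = K b b + \left(\left(- K b + 5\right) - K\right) K = K b^{2} + \left(\left(5 - K b\right) - K\right) K = K b^{2} + \left(5 - K - K b\right) K = K b^{2} + K \left(5 - K - K b\right)$)
$- 8 H{\left(1,-1 \right)} \left(-3\right) = - 8 \cdot 1 \left(5 + \left(-1\right)^{2} - 1 - 1 \left(-1\right)\right) \left(-3\right) = - 8 \cdot 1 \left(5 + 1 - 1 + 1\right) \left(-3\right) = - 8 \cdot 1 \cdot 6 \left(-3\right) = \left(-8\right) 6 \left(-3\right) = \left(-48\right) \left(-3\right) = 144$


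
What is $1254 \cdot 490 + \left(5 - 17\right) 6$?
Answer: $614388$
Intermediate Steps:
$1254 \cdot 490 + \left(5 - 17\right) 6 = 614460 - 72 = 614388$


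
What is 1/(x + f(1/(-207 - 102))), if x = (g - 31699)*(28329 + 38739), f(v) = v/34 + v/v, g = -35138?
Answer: -10506/47094446850991 ≈ -2.2308e-10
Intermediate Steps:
f(v) = 1 + v/34 (f(v) = v*(1/34) + 1 = v/34 + 1 = 1 + v/34)
x = -4482623916 (x = (-35138 - 31699)*(28329 + 38739) = -66837*67068 = -4482623916)
1/(x + f(1/(-207 - 102))) = 1/(-4482623916 + (1 + 1/(34*(-207 - 102)))) = 1/(-4482623916 + (1 + (1/34)/(-309))) = 1/(-4482623916 + (1 + (1/34)*(-1/309))) = 1/(-4482623916 + (1 - 1/10506)) = 1/(-4482623916 + 10505/10506) = 1/(-47094446850991/10506) = -10506/47094446850991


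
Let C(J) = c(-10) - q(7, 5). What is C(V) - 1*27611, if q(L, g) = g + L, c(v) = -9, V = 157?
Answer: -27632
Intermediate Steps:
q(L, g) = L + g
C(J) = -21 (C(J) = -9 - (7 + 5) = -9 - 1*12 = -9 - 12 = -21)
C(V) - 1*27611 = -21 - 1*27611 = -21 - 27611 = -27632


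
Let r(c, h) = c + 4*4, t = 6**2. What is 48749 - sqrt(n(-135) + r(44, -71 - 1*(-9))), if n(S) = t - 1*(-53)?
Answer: 48749 - sqrt(149) ≈ 48737.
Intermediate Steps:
t = 36
r(c, h) = 16 + c (r(c, h) = c + 16 = 16 + c)
n(S) = 89 (n(S) = 36 - 1*(-53) = 36 + 53 = 89)
48749 - sqrt(n(-135) + r(44, -71 - 1*(-9))) = 48749 - sqrt(89 + (16 + 44)) = 48749 - sqrt(89 + 60) = 48749 - sqrt(149)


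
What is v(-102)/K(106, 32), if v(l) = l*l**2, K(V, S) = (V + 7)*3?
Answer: -353736/113 ≈ -3130.4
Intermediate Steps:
K(V, S) = 21 + 3*V (K(V, S) = (7 + V)*3 = 21 + 3*V)
v(l) = l**3
v(-102)/K(106, 32) = (-102)**3/(21 + 3*106) = -1061208/(21 + 318) = -1061208/339 = -1061208*1/339 = -353736/113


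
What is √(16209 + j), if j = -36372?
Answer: I*√20163 ≈ 142.0*I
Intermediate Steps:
√(16209 + j) = √(16209 - 36372) = √(-20163) = I*√20163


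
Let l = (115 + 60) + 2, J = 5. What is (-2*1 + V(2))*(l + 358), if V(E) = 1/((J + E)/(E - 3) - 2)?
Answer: -10165/9 ≈ -1129.4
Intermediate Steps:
l = 177 (l = 175 + 2 = 177)
V(E) = 1/(-2 + (5 + E)/(-3 + E)) (V(E) = 1/((5 + E)/(E - 3) - 2) = 1/((5 + E)/(-3 + E) - 2) = 1/(-2 + (5 + E)/(-3 + E)))
(-2*1 + V(2))*(l + 358) = (-2*1 + (-3 + 2)/(11 - 1*2))*(177 + 358) = (-2 - 1/(11 - 2))*535 = (-2 - 1/9)*535 = (-2 + (⅑)*(-1))*535 = (-2 - ⅑)*535 = -19/9*535 = -10165/9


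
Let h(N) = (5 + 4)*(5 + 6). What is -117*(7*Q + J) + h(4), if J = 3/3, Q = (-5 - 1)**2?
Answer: -29502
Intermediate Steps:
Q = 36 (Q = (-6)**2 = 36)
J = 1 (J = 3*(1/3) = 1)
h(N) = 99 (h(N) = 9*11 = 99)
-117*(7*Q + J) + h(4) = -117*(7*36 + 1) + 99 = -117*(252 + 1) + 99 = -117*253 + 99 = -29601 + 99 = -29502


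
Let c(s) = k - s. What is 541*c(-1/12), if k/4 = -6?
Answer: -155267/12 ≈ -12939.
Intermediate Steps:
k = -24 (k = 4*(-6) = -24)
c(s) = -24 - s
541*c(-1/12) = 541*(-24 - (-1)/12) = 541*(-24 - 1*(-1/12)) = 541*(-24 + 1/12) = 541*(-287/12) = -155267/12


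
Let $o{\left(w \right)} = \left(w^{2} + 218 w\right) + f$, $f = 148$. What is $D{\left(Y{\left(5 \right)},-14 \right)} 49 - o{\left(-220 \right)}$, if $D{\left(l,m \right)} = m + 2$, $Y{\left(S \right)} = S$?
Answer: $-1176$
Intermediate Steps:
$D{\left(l,m \right)} = 2 + m$
$o{\left(w \right)} = 148 + w^{2} + 218 w$ ($o{\left(w \right)} = \left(w^{2} + 218 w\right) + 148 = 148 + w^{2} + 218 w$)
$D{\left(Y{\left(5 \right)},-14 \right)} 49 - o{\left(-220 \right)} = \left(2 - 14\right) 49 - \left(148 + \left(-220\right)^{2} + 218 \left(-220\right)\right) = \left(-12\right) 49 - \left(148 + 48400 - 47960\right) = -588 - 588 = -1176$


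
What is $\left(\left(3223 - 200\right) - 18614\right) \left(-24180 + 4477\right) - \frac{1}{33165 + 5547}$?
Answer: $\frac{11891918878775}{38712} \approx 3.0719 \cdot 10^{8}$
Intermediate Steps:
$\left(\left(3223 - 200\right) - 18614\right) \left(-24180 + 4477\right) - \frac{1}{33165 + 5547} = \left(\left(3223 - 200\right) - 18614\right) \left(-19703\right) - \frac{1}{38712} = \left(3023 - 18614\right) \left(-19703\right) - \frac{1}{38712} = \left(-15591\right) \left(-19703\right) - \frac{1}{38712} = 307189473 - \frac{1}{38712} = \frac{11891918878775}{38712}$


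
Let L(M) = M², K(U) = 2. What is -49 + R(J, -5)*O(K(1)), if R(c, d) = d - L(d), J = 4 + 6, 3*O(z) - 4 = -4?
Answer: -49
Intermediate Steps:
O(z) = 0 (O(z) = 4/3 + (⅓)*(-4) = 4/3 - 4/3 = 0)
J = 10
R(c, d) = d - d²
-49 + R(J, -5)*O(K(1)) = -49 - 5*(1 - 1*(-5))*0 = -49 - 5*(1 + 5)*0 = -49 - 5*6*0 = -49 - 30*0 = -49 + 0 = -49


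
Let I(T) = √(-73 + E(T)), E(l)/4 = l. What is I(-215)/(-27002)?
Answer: -I*√933/27002 ≈ -0.0011312*I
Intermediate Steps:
E(l) = 4*l
I(T) = √(-73 + 4*T)
I(-215)/(-27002) = √(-73 + 4*(-215))/(-27002) = √(-73 - 860)*(-1/27002) = √(-933)*(-1/27002) = (I*√933)*(-1/27002) = -I*√933/27002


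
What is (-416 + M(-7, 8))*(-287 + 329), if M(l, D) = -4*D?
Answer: -18816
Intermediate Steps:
(-416 + M(-7, 8))*(-287 + 329) = (-416 - 4*8)*(-287 + 329) = (-416 - 32)*42 = -448*42 = -18816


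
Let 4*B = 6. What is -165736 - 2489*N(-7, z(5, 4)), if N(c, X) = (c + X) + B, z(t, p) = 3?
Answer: -319027/2 ≈ -1.5951e+5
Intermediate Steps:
B = 3/2 (B = (¼)*6 = 3/2 ≈ 1.5000)
N(c, X) = 3/2 + X + c (N(c, X) = (c + X) + 3/2 = (X + c) + 3/2 = 3/2 + X + c)
-165736 - 2489*N(-7, z(5, 4)) = -165736 - 2489*(3/2 + 3 - 7) = -165736 - 2489*(-5)/2 = -165736 - 1*(-12445/2) = -165736 + 12445/2 = -319027/2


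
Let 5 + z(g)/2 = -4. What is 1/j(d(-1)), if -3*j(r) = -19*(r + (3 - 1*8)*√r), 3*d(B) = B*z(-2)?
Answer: -3/361 - 5*√6/722 ≈ -0.025273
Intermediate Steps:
z(g) = -18 (z(g) = -10 + 2*(-4) = -10 - 8 = -18)
d(B) = -6*B (d(B) = (B*(-18))/3 = (-18*B)/3 = -6*B)
j(r) = -95*√r/3 + 19*r/3 (j(r) = -(-19)*(r + (3 - 1*8)*√r)/3 = -(-19)*(r + (3 - 8)*√r)/3 = -(-19)*(r - 5*√r)/3 = -(-19*r + 95*√r)/3 = -95*√r/3 + 19*r/3)
1/j(d(-1)) = 1/(-95*√6/3 + 19*(-6*(-1))/3) = 1/(-95*√6/3 + (19/3)*6) = 1/(-95*√6/3 + 38) = 1/(38 - 95*√6/3)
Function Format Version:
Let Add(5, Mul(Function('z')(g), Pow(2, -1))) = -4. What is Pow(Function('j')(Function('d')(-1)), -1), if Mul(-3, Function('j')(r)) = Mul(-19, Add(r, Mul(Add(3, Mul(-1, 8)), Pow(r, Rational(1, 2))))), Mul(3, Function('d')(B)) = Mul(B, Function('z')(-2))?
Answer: Add(Rational(-3, 361), Mul(Rational(-5, 722), Pow(6, Rational(1, 2)))) ≈ -0.025273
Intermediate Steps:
Function('z')(g) = -18 (Function('z')(g) = Add(-10, Mul(2, -4)) = Add(-10, -8) = -18)
Function('d')(B) = Mul(-6, B) (Function('d')(B) = Mul(Rational(1, 3), Mul(B, -18)) = Mul(Rational(1, 3), Mul(-18, B)) = Mul(-6, B))
Function('j')(r) = Add(Mul(Rational(-95, 3), Pow(r, Rational(1, 2))), Mul(Rational(19, 3), r)) (Function('j')(r) = Mul(Rational(-1, 3), Mul(-19, Add(r, Mul(Add(3, Mul(-1, 8)), Pow(r, Rational(1, 2)))))) = Mul(Rational(-1, 3), Mul(-19, Add(r, Mul(Add(3, -8), Pow(r, Rational(1, 2)))))) = Mul(Rational(-1, 3), Mul(-19, Add(r, Mul(-5, Pow(r, Rational(1, 2)))))) = Mul(Rational(-1, 3), Add(Mul(-19, r), Mul(95, Pow(r, Rational(1, 2))))) = Add(Mul(Rational(-95, 3), Pow(r, Rational(1, 2))), Mul(Rational(19, 3), r)))
Pow(Function('j')(Function('d')(-1)), -1) = Pow(Add(Mul(Rational(-95, 3), Pow(Mul(-6, -1), Rational(1, 2))), Mul(Rational(19, 3), Mul(-6, -1))), -1) = Pow(Add(Mul(Rational(-95, 3), Pow(6, Rational(1, 2))), Mul(Rational(19, 3), 6)), -1) = Pow(Add(Mul(Rational(-95, 3), Pow(6, Rational(1, 2))), 38), -1) = Pow(Add(38, Mul(Rational(-95, 3), Pow(6, Rational(1, 2)))), -1)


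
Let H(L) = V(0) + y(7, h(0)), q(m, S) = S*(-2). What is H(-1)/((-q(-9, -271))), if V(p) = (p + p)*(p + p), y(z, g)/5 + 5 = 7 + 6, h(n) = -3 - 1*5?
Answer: -20/271 ≈ -0.073801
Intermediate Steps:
h(n) = -8 (h(n) = -3 - 5 = -8)
y(z, g) = 40 (y(z, g) = -25 + 5*(7 + 6) = -25 + 5*13 = -25 + 65 = 40)
V(p) = 4*p**2 (V(p) = (2*p)*(2*p) = 4*p**2)
q(m, S) = -2*S
H(L) = 40 (H(L) = 4*0**2 + 40 = 4*0 + 40 = 0 + 40 = 40)
H(-1)/((-q(-9, -271))) = 40/((-(-2)*(-271))) = 40/((-1*542)) = 40/(-542) = 40*(-1/542) = -20/271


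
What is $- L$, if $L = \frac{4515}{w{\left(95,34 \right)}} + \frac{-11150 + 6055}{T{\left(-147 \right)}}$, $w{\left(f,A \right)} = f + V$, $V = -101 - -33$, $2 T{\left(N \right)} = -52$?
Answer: $- \frac{84985}{234} \approx -363.18$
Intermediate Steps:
$T{\left(N \right)} = -26$ ($T{\left(N \right)} = \frac{1}{2} \left(-52\right) = -26$)
$V = -68$ ($V = -101 + 33 = -68$)
$w{\left(f,A \right)} = -68 + f$ ($w{\left(f,A \right)} = f - 68 = -68 + f$)
$L = \frac{84985}{234}$ ($L = \frac{4515}{-68 + 95} + \frac{-11150 + 6055}{-26} = \frac{4515}{27} - - \frac{5095}{26} = 4515 \cdot \frac{1}{27} + \frac{5095}{26} = \frac{1505}{9} + \frac{5095}{26} = \frac{84985}{234} \approx 363.18$)
$- L = \left(-1\right) \frac{84985}{234} = - \frac{84985}{234}$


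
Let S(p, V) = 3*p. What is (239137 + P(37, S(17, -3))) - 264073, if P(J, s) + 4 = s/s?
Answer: -24939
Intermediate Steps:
P(J, s) = -3 (P(J, s) = -4 + s/s = -4 + 1 = -3)
(239137 + P(37, S(17, -3))) - 264073 = (239137 - 3) - 264073 = 239134 - 264073 = -24939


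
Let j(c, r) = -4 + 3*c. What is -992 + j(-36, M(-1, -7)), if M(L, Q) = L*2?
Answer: -1104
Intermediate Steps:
M(L, Q) = 2*L
-992 + j(-36, M(-1, -7)) = -992 + (-4 + 3*(-36)) = -992 + (-4 - 108) = -992 - 112 = -1104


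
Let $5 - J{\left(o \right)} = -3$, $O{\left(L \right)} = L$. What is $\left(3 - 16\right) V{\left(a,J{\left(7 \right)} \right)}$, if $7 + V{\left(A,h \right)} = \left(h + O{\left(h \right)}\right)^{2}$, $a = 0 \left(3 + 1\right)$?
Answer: $-3237$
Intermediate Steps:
$a = 0$ ($a = 0 \cdot 4 = 0$)
$J{\left(o \right)} = 8$ ($J{\left(o \right)} = 5 - -3 = 5 + 3 = 8$)
$V{\left(A,h \right)} = -7 + 4 h^{2}$ ($V{\left(A,h \right)} = -7 + \left(h + h\right)^{2} = -7 + \left(2 h\right)^{2} = -7 + 4 h^{2}$)
$\left(3 - 16\right) V{\left(a,J{\left(7 \right)} \right)} = \left(3 - 16\right) \left(-7 + 4 \cdot 8^{2}\right) = \left(3 - 16\right) \left(-7 + 4 \cdot 64\right) = - 13 \left(-7 + 256\right) = \left(-13\right) 249 = -3237$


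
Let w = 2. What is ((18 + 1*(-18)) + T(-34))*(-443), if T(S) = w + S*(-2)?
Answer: -31010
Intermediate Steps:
T(S) = 2 - 2*S (T(S) = 2 + S*(-2) = 2 - 2*S)
((18 + 1*(-18)) + T(-34))*(-443) = ((18 + 1*(-18)) + (2 - 2*(-34)))*(-443) = ((18 - 18) + (2 + 68))*(-443) = (0 + 70)*(-443) = 70*(-443) = -31010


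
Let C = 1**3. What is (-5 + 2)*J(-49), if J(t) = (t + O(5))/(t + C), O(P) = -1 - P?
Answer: -55/16 ≈ -3.4375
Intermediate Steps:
C = 1
J(t) = (-6 + t)/(1 + t) (J(t) = (t + (-1 - 1*5))/(t + 1) = (t + (-1 - 5))/(1 + t) = (t - 6)/(1 + t) = (-6 + t)/(1 + t))
(-5 + 2)*J(-49) = (-5 + 2)*((-6 - 49)/(1 - 49)) = -3*(-55)/(-48) = -(-1)*(-55)/16 = -3*55/48 = -55/16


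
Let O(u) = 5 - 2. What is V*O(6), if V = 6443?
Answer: 19329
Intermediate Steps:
O(u) = 3
V*O(6) = 6443*3 = 19329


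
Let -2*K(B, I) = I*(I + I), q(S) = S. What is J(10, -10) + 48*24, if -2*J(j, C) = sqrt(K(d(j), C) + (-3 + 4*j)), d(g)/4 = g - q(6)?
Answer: 1152 - 3*I*sqrt(7)/2 ≈ 1152.0 - 3.9686*I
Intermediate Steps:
d(g) = -24 + 4*g (d(g) = 4*(g - 1*6) = 4*(g - 6) = 4*(-6 + g) = -24 + 4*g)
K(B, I) = -I**2 (K(B, I) = -I*(I + I)/2 = -I*2*I/2 = -I**2)
J(j, C) = -sqrt(-3 - C**2 + 4*j)/2 (J(j, C) = -sqrt(-C**2 + (-3 + 4*j))/2 = -sqrt(-3 - C**2 + 4*j)/2)
J(10, -10) + 48*24 = -sqrt(-3 - 1*(-10)**2 + 4*10)/2 + 48*24 = -sqrt(-3 - 1*100 + 40)/2 + 1152 = -sqrt(-3 - 100 + 40)/2 + 1152 = -3*I*sqrt(7)/2 + 1152 = 1152 - 3*I*sqrt(7)/2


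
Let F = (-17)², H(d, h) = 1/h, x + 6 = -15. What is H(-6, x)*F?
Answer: -289/21 ≈ -13.762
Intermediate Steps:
x = -21 (x = -6 - 15 = -21)
F = 289
H(-6, x)*F = 289/(-21) = -1/21*289 = -289/21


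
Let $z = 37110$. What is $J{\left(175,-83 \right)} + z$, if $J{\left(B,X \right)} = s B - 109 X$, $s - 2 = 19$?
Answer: $49832$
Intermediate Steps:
$s = 21$ ($s = 2 + 19 = 21$)
$J{\left(B,X \right)} = - 109 X + 21 B$ ($J{\left(B,X \right)} = 21 B - 109 X = - 109 X + 21 B$)
$J{\left(175,-83 \right)} + z = \left(\left(-109\right) \left(-83\right) + 21 \cdot 175\right) + 37110 = \left(9047 + 3675\right) + 37110 = 12722 + 37110 = 49832$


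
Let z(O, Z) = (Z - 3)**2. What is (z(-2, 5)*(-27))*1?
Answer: -108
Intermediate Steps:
z(O, Z) = (-3 + Z)**2
(z(-2, 5)*(-27))*1 = ((-3 + 5)**2*(-27))*1 = (2**2*(-27))*1 = (4*(-27))*1 = -108*1 = -108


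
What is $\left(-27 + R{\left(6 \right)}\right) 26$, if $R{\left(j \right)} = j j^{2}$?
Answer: $4914$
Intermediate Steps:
$R{\left(j \right)} = j^{3}$
$\left(-27 + R{\left(6 \right)}\right) 26 = \left(-27 + 6^{3}\right) 26 = \left(-27 + 216\right) 26 = 189 \cdot 26 = 4914$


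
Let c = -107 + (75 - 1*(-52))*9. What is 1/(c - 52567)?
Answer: -1/51531 ≈ -1.9406e-5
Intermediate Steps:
c = 1036 (c = -107 + (75 + 52)*9 = -107 + 127*9 = -107 + 1143 = 1036)
1/(c - 52567) = 1/(1036 - 52567) = 1/(-51531) = -1/51531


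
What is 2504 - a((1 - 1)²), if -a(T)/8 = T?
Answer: 2504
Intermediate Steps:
a(T) = -8*T
2504 - a((1 - 1)²) = 2504 - (-8)*(1 - 1)² = 2504 - (-8)*0² = 2504 - (-8)*0 = 2504 - 1*0 = 2504 + 0 = 2504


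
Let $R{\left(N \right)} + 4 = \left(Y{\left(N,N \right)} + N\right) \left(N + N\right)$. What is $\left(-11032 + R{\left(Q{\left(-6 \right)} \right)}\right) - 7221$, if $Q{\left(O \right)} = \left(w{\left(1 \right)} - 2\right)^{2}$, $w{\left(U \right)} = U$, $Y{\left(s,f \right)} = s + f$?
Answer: $-18251$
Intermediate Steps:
$Y{\left(s,f \right)} = f + s$
$Q{\left(O \right)} = 1$ ($Q{\left(O \right)} = \left(1 - 2\right)^{2} = \left(-1\right)^{2} = 1$)
$R{\left(N \right)} = -4 + 6 N^{2}$ ($R{\left(N \right)} = -4 + \left(\left(N + N\right) + N\right) \left(N + N\right) = -4 + \left(2 N + N\right) 2 N = -4 + 3 N 2 N = -4 + 6 N^{2}$)
$\left(-11032 + R{\left(Q{\left(-6 \right)} \right)}\right) - 7221 = \left(-11032 - \left(4 - 6 \cdot 1^{2}\right)\right) - 7221 = \left(-11032 + \left(-4 + 6 \cdot 1\right)\right) - 7221 = \left(-11032 + \left(-4 + 6\right)\right) - 7221 = \left(-11032 + 2\right) - 7221 = -11030 - 7221 = -18251$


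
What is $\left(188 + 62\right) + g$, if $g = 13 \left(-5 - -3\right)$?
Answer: $224$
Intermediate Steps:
$g = -26$ ($g = 13 \left(-5 + 3\right) = 13 \left(-2\right) = -26$)
$\left(188 + 62\right) + g = \left(188 + 62\right) - 26 = 250 - 26 = 224$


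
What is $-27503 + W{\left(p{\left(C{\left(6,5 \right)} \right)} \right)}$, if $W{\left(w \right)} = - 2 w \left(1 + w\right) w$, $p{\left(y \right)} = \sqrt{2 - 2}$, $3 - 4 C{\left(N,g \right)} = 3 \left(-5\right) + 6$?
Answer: $-27503$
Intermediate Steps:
$C{\left(N,g \right)} = 3$ ($C{\left(N,g \right)} = \frac{3}{4} - \frac{3 \left(-5\right) + 6}{4} = \frac{3}{4} - \frac{-15 + 6}{4} = \frac{3}{4} - - \frac{9}{4} = \frac{3}{4} + \frac{9}{4} = 3$)
$p{\left(y \right)} = 0$ ($p{\left(y \right)} = \sqrt{0} = 0$)
$W{\left(w \right)} = - 2 w^{2} \left(1 + w\right)$ ($W{\left(w \right)} = - 2 w \left(1 + w\right) w = - 2 w^{2} \left(1 + w\right)$)
$-27503 + W{\left(p{\left(C{\left(6,5 \right)} \right)} \right)} = -27503 + 2 \cdot 0^{2} \left(-1 - 0\right) = -27503 + 2 \cdot 0 \left(-1 + 0\right) = -27503 + 2 \cdot 0 \left(-1\right) = -27503 + 0 = -27503$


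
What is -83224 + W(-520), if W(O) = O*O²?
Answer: -140691224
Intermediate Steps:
W(O) = O³
-83224 + W(-520) = -83224 + (-520)³ = -83224 - 140608000 = -140691224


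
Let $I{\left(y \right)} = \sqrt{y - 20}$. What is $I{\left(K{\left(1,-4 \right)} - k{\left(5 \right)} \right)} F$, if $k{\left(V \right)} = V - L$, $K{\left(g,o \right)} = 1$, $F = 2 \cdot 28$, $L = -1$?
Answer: $280 i \approx 280.0 i$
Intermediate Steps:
$F = 56$
$k{\left(V \right)} = 1 + V$ ($k{\left(V \right)} = V - -1 = V + 1 = 1 + V$)
$I{\left(y \right)} = \sqrt{-20 + y}$
$I{\left(K{\left(1,-4 \right)} - k{\left(5 \right)} \right)} F = \sqrt{-20 + \left(1 - \left(1 + 5\right)\right)} 56 = \sqrt{-20 + \left(1 - 6\right)} 56 = \sqrt{-20 - 5} \cdot 56 = \sqrt{-25} \cdot 56 = 5 i 56 = 280 i$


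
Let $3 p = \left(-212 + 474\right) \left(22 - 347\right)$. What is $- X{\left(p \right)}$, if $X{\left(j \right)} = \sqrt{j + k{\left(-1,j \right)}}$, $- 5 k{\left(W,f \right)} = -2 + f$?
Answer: $- \frac{i \sqrt{5108910}}{15} \approx - 150.69 i$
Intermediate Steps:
$p = - \frac{85150}{3}$ ($p = \frac{\left(-212 + 474\right) \left(22 - 347\right)}{3} = \frac{262 \left(-325\right)}{3} = \frac{1}{3} \left(-85150\right) = - \frac{85150}{3} \approx -28383.0$)
$k{\left(W,f \right)} = \frac{2}{5} - \frac{f}{5}$ ($k{\left(W,f \right)} = - \frac{-2 + f}{5} = \frac{2}{5} - \frac{f}{5}$)
$X{\left(j \right)} = \sqrt{\frac{2}{5} + \frac{4 j}{5}}$ ($X{\left(j \right)} = \sqrt{j - \left(- \frac{2}{5} + \frac{j}{5}\right)} = \sqrt{\frac{2}{5} + \frac{4 j}{5}}$)
$- X{\left(p \right)} = - \frac{\sqrt{10 + 20 \left(- \frac{85150}{3}\right)}}{5} = - \frac{\sqrt{10 - \frac{1703000}{3}}}{5} = - \frac{\sqrt{- \frac{1702970}{3}}}{5} = - \frac{\frac{1}{3} i \sqrt{5108910}}{5} = - \frac{i \sqrt{5108910}}{15}$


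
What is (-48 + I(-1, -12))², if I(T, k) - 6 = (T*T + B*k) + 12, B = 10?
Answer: 22201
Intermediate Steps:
I(T, k) = 18 + T² + 10*k (I(T, k) = 6 + ((T*T + 10*k) + 12) = 6 + ((T² + 10*k) + 12) = 6 + (12 + T² + 10*k) = 18 + T² + 10*k)
(-48 + I(-1, -12))² = (-48 + (18 + (-1)² + 10*(-12)))² = (-48 + (18 + 1 - 120))² = (-48 - 101)² = (-149)² = 22201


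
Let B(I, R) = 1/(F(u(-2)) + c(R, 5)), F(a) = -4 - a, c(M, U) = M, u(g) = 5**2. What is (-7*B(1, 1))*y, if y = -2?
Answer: -1/2 ≈ -0.50000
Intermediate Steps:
u(g) = 25
B(I, R) = 1/(-29 + R) (B(I, R) = 1/((-4 - 1*25) + R) = 1/((-4 - 25) + R) = 1/(-29 + R))
(-7*B(1, 1))*y = -7/(-29 + 1)*(-2) = -7/(-28)*(-2) = -7*(-1/28)*(-2) = (1/4)*(-2) = -1/2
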